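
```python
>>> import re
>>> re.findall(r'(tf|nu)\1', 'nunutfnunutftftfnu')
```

['nu', 'nu', 'tf']

A backreference is literal: `\1` must see the identical characters the first group matched.
Because there's exactly one group, `findall` drops the full match and keeps group 1 from each hit.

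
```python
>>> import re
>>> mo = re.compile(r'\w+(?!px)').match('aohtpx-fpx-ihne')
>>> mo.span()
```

`match` is anchored at position 0; if the pattern doesn't fit there, it returns None.
The match spans [0:6] → 'aohtpx'.

(0, 6)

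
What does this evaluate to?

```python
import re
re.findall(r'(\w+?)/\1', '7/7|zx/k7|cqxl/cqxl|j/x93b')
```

['7', 'cqxl']

`\1` is not a pattern — it's the concrete string captured by group 1, re-applied verbatim.
Walking the string: at [0:3] match '7/7', group 1 = '7'; at [10:19] match 'cqxl/cqxl', group 1 = 'cqxl'.
With a single group, `findall` returns only what that group captured — 2 items.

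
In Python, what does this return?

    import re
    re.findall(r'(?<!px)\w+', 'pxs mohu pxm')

The negative lookaround is zero-width — it rules out positions where the adjacent text would match, without consuming anything.
Since nothing is captured, `findall` lists the 3 matched substrings directly.

['pxs', 'mohu', 'pxm']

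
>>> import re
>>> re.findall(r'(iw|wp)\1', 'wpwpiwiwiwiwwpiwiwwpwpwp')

['wp', 'iw', 'iw', 'iw', 'wp']

The backreference `\1` re-matches whatever the first group consumed, character for character.
Because there's exactly one group, `findall` drops the full match and keeps group 1 from each hit.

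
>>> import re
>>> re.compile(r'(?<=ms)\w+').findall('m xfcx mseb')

['eb']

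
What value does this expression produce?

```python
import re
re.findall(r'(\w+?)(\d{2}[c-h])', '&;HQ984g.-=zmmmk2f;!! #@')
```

[('HQ9', '84g')]

Pattern: one or more of a word character (lazy) (captured); then exactly 2 of a digit, then a character in [c-h] (captured).
Scanning left to right: at [2:8] match 'HQ984g', groups = ('HQ9', '84g').
2 groups means the one result is a tuple of 2 captured strings — 1 here.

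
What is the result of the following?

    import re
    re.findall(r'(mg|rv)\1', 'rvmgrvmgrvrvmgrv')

`\1` has to match the exact text group 1 already captured.
Matches: at [8:12] match 'rvrv', group 1 = 'rv'.
With a single group, `findall` returns only what that group captured — 1 item.

['rv']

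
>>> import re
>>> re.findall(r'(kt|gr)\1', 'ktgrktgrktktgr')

`\1` has to match the exact text group 1 already captured.
Walking the string: at [8:12] match 'ktkt', group 1 = 'kt'.
With a single group, `findall` returns only what that group captured — 1 item.

['kt']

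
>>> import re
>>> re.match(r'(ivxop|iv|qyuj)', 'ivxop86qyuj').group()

'ivxop'

The regex engine tests alternatives in the order written; an earlier branch that matches wins even if a later one would match more.
`re.match` won't scan ahead — the pattern has to work from the very first character.
The match spans [0:5] → 'ivxop'.
Captured: group 1 = 'ivxop'.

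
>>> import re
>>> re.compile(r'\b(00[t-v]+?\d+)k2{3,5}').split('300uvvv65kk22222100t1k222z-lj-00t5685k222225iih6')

['300uvvv65kk22222100t1k222z-lj-', '00t5685', '5iih6']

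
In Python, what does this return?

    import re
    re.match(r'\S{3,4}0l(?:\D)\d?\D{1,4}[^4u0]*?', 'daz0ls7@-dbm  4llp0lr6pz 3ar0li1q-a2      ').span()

The pattern matches 3 to 4 of a non-whitespace character, then the literal '0l'; then a non-digit (non-capturing group); then optionally a digit, then 1 to 4 of a non-digit, then zero or more of any character except [4u0] (lazy).
`match` is anchored at position 0; if the pattern doesn't fit there, it returns None.
The match spans [0:11] → 'daz0ls7@-db'.

(0, 11)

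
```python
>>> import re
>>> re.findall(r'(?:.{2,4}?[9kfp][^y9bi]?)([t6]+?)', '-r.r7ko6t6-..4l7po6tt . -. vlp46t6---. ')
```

['6', '6', '6']

A non-greedy quantifier consumes as few characters as it can — just enough that the remainder of the pattern still matches from where it stops; whatever follows it matches normally.
`findall` collects group 1 from each match (3 total).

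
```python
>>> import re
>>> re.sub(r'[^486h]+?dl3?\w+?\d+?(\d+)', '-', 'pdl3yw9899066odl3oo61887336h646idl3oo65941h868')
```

With the lazy modifier that quantifier settles for the fewest repetitions that let the rest of the pattern succeed (the atoms after it are unaffected and can still be greedy).
`sub` substitutes '-' at each match site.

'--h646-h868'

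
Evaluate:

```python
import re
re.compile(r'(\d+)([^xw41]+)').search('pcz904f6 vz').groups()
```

The match spans [3:11] → '904f6 vz'.
Captured: group 1 = '904', group 2 = 'f6 vz'.

('904', 'f6 vz')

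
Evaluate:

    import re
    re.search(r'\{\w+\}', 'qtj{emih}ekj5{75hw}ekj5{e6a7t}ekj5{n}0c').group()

'{emih}'

`search` walks the string left to right and returns the first match it finds.
The match spans [3:9] → '{emih}'.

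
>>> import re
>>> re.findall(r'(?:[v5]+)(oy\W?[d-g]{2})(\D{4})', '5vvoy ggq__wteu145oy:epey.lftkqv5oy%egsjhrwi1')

Multiple groups make `findall` return tuples — one 2-tuple for each match.

[('oy gg', 'q__w'), ('oy%eg', 'sjhr')]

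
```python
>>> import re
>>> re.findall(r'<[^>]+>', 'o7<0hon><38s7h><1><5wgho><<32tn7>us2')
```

Scanning left to right: at [2:8] → '<0hon>'; at [8:15] → '<38s7h>'; at [15:18] → '<1>'; at [18:25] → '<5wgho>'; at [25:33] → '<<32tn7>'.
No capturing groups, so `findall` returns the 5 full match strings.

['<0hon>', '<38s7h>', '<1>', '<5wgho>', '<<32tn7>']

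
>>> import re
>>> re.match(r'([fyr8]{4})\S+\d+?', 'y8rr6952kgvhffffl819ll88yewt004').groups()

('y8rr',)

The match spans [0:31] → 'y8rr6952kgvhffffl819ll88yewt004'.
Captured: group 1 = 'y8rr'.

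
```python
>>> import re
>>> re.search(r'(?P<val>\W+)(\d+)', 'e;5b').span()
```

(1, 3)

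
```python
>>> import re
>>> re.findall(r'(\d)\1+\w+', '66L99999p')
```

['6']

A backreference is literal: `\1` must see the identical characters the first group matched.
`findall` collects group 1 from the one match (1 total).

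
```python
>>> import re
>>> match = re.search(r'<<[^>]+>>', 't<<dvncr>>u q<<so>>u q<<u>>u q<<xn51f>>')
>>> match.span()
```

The match spans [1:10] → '<<dvncr>>'.

(1, 10)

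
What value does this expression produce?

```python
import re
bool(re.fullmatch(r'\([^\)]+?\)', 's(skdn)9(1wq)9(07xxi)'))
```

`re.fullmatch` is like wrapping the pattern in `^…$` (in single-line mode).
Here the pattern can't cover the whole string, so the call returns None, and `bool(None)` is False.

False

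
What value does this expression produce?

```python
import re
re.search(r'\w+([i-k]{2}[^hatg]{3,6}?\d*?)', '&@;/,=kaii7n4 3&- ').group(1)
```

'ii7n4'

This matches one or more of a word character; then exactly 2 of a character in [i-k], then 3 to 6 of any character except [hatg] (lazy), then zero or more of a digit (lazy) (captured).
Because the quantifier is non-greedy, it stops expanding at the earliest point where the rest of the pattern can succeed.
`re.search` scans for the first position where the pattern succeeds.
The match spans [6:13] → 'kaii7n4'.
Captured: group 1 = 'ii7n4'.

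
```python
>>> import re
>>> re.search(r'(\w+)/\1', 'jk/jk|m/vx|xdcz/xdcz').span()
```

(0, 5)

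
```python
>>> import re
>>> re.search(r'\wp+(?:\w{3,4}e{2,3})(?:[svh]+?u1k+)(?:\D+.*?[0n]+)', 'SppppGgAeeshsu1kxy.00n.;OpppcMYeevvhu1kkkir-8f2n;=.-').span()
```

(0, 22)

Pattern: a word character, then one or more of a literal 'p'; then 3 to 4 of a word character, then 2 to 3 of the literal 'e' (non-capturing group); then one or more of one of [svh] (lazy), then the literal 'u1', then one or more of a literal 'k' (non-capturing group); then one or more of a non-digit, then zero or more of any character (lazy), then one or more of one of [0n] (non-capturing group).
A non-greedy quantifier consumes as few characters as it can — just enough that the remainder of the pattern still matches from where it stops; whatever follows it matches normally.
`re.search` tries every starting position until one works.
The match spans [0:22] → 'SppppGgAeeshsu1kxy.00n'.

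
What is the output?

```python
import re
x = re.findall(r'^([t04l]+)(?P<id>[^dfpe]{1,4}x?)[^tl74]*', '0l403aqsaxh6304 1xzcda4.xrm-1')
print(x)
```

`findall` packs the 2 group values into a tuple for every match.

[('0l40', '3aqs')]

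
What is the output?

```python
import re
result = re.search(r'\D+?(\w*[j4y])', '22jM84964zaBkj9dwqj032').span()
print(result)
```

Pattern: one or more of a non-digit (lazy); then zero or more of a word character, then one of [j4y] (captured).
The match spans [2:19] → 'jM84964zaBkj9dwqj'.

(2, 19)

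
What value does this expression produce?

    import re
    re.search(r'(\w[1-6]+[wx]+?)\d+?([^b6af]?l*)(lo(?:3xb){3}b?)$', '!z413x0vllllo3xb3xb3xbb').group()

'z413x0vllllo3xb3xb3xbb'

The pattern matches a word character, then one or more of a character in [1-6], then one or more of one of [wx] (lazy) (captured); then one or more of a digit (lazy); then optionally any character except [b6af], then zero or more of a literal 'l' (captured); then the literal 'lo', then the literal '3xb' repeated 3 times, then optionally a literal 'b' (captured); then anchored at the end.
`re.search` scans for the first position where the pattern succeeds.
The match spans [1:23] → 'z413x0vllllo3xb3xb3xbb'.
Captured: group 1 = 'z413x', group 2 = 'vlll', group 3 = 'lo3xb3xb3xbb'.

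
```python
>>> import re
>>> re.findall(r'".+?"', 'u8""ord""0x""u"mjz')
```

['""ord"', '"0x"', '"u"']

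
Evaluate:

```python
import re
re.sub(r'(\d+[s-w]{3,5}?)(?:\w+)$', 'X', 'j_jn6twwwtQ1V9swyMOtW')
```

'j_jnX'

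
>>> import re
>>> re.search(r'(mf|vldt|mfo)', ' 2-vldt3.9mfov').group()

'vldt'

The match spans [3:7] → 'vldt'.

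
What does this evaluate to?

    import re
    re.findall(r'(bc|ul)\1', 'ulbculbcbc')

['bc']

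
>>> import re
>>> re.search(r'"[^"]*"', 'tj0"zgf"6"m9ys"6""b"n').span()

(3, 8)

Unlike `match`, `search` isn't anchored — it looks for the pattern anywhere in the string.
The match spans [3:8] → '"zgf"'.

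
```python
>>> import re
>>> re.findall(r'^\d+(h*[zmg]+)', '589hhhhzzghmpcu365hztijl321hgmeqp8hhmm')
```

['hhhhzzg']

The pattern matches anchored at the start of the string; then one or more of a digit; then zero or more of a literal 'h', then one or more of one of [zmg] (captured).
With a single group, `findall` returns only what that group captured — 1 item.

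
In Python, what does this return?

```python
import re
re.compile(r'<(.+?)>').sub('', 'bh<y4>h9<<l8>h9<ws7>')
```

Matches: at [2:6] → '<y4>'; at [8:13] → '<<l8>'; at [15:20] → '<ws7>'.
Every occurrence is swapped for ''.

'bhh9h9'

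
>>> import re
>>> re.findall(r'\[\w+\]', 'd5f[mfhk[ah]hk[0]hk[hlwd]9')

['[ah]', '[0]', '[hlwd]']

Walking the string: at [8:12] → '[ah]'; at [14:17] → '[0]'; at [19:25] → '[hlwd]'.
No capturing groups, so `findall` returns the 3 full match strings.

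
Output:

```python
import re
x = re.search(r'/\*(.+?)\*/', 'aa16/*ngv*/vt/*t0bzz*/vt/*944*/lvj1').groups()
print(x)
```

('ngv',)

The match spans [4:11] → '/*ngv*/'.
Captured: group 1 = 'ngv'.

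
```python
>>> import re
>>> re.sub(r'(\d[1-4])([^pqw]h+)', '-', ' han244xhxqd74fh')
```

' han2-xqd-'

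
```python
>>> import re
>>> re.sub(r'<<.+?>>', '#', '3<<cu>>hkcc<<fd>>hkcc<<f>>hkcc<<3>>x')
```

'3#hkcc#hkcc#hkcc#x'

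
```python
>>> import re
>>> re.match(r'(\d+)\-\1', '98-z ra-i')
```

None

With `match`, the pattern is implicitly anchored at the beginning.
Here the string doesn't start with a match, so the call returns None.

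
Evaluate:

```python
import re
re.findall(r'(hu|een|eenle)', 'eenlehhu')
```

['een', 'hu']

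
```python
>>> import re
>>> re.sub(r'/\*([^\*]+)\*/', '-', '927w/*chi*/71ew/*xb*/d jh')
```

'927w-71ew-d jh'

Every occurrence is swapped for '-'.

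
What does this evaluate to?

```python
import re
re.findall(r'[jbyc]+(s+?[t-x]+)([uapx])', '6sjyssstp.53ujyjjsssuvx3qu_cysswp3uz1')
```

[('ssst', 'p'), ('sssuv', 'x'), ('ssw', 'p')]

This matches one or more of one of [jbyc]; then one or more of a literal 's' (lazy), then one or more of a character in [t-x] (captured); then one of [uapx] (captured).
Scanning left to right: at [2:9] match 'jyssstp', groups = ('ssst', 'p'); at [13:23] match 'jyjjsssuvx', groups = ('sssuv', 'x'); at [27:33] match 'cysswp', groups = ('ssw', 'p').
Multiple groups make `findall` return tuples — one 2-tuple for each match.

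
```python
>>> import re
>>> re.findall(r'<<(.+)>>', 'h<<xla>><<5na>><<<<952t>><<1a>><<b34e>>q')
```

['xla>><<5na>><<<<952t>><<1a>><<b34e']

Walking the string: at [1:39] match '<<xla>><<5na>><<<<952t>><<1a>><<b34e>>', group 1 = 'xla>><<5na>><<<<952t>><<1a>><<b34e'.
With a single group, `findall` returns only what that group captured — 1 item.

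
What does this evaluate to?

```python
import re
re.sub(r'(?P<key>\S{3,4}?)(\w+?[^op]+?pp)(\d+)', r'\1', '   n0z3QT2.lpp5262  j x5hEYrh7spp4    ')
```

'   n0z  j x5h    '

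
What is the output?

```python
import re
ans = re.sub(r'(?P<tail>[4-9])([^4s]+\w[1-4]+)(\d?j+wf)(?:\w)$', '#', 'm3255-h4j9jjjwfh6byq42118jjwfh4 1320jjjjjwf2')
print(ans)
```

m3255-h4j9jjjwfh6byq42118jjwfh#

The pattern matches a character in [4-9] (captured as 'tail'); then one or more of any character except [4s], then a word character, then one or more of a character in [1-4] (captured); then optionally a digit, then one or more of the literal 'j', then the literal 'wf' (captured); then a word character (non-capturing group); then anchored at the end.
Matches: at [30:44] → '4 1320jjjjjwf2'.
Each match is replaced by '#'.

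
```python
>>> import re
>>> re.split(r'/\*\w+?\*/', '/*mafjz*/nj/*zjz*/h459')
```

Matches to split on: at [0:9] → '/*mafjz*/'; at [11:18] → '/*zjz*/'.
Each match becomes a cut point; 3 segments remain.

['', 'nj', 'h459']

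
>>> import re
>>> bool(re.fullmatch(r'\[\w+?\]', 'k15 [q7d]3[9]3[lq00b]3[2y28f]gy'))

`re.fullmatch` is like wrapping the pattern in `^…$` (in single-line mode).
Here the pattern can't cover the whole string, so the call returns None, and `bool(None)` is False.

False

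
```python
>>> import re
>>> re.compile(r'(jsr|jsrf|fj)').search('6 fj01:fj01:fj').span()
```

(2, 4)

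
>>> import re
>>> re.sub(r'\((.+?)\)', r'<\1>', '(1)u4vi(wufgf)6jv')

Matches: at [0:3] → '(1)'; at [7:14] → '(wufgf)'.
`\1` in the replacement pulls in group 1's text for each match.

'<1>u4vi<wufgf>6jv'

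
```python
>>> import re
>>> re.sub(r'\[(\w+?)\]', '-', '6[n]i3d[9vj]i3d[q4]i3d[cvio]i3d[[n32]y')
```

'6-i3d-i3d-i3d-i3d[-y'

Matches: at [1:4] → '[n]'; at [7:12] → '[9vj]'; at [15:19] → '[q4]'; at [22:28] → '[cvio]'; at [32:37] → '[n32]'.
`sub` substitutes '-' at each match site.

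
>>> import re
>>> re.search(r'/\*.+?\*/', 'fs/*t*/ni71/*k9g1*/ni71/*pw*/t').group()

'/*t*/'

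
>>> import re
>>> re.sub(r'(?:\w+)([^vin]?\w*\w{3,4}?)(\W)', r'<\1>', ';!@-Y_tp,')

';!@-<_tp>'

The pattern matches one or more of a word character (non-capturing group); then optionally any character except [vin], then zero or more of a word character, then 3 to 4 of a word character (lazy) (captured); then a non-word character (captured).
Matches: at [4:9] → 'Y_tp,'.
Each match is replaced using the text its own group 1 captured.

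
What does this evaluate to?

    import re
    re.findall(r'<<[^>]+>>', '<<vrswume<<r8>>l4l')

With no groups in the pattern, `findall` gives back each whole match — 1 here.

['<<vrswume<<r8>>']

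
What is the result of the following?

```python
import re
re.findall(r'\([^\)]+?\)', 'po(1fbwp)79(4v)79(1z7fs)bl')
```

No capturing groups, so `findall` returns the 3 full match strings.

['(1fbwp)', '(4v)', '(1z7fs)']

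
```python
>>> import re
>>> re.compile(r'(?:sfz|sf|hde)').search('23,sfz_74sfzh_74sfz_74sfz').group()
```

The regex engine tests alternatives in the order written; an earlier branch that matches wins even if a later one would match more.
`re.search` scans for the first position where the pattern succeeds.
The match spans [3:6] → 'sfz'.

'sfz'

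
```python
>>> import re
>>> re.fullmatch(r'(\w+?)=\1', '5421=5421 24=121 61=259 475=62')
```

`fullmatch` succeeds only if the pattern covers the string from start to end.
Here the string isn't matched end-to-end, so the call returns None.

None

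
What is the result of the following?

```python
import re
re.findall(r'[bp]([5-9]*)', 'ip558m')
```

['558']

Pattern: one of [bp]; then zero or more of a character in [5-9] (captured).
Walking the string: at [1:5] match 'p558', group 1 = '558'.
`findall` collects group 1 from the one match (1 total).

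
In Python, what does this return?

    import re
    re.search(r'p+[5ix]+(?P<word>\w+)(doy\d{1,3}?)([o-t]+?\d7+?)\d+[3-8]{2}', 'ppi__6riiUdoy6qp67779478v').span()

Pattern: one or more of the literal 'p', then one or more of one of [5ix]; then one or more of a word character (captured as 'word'); then the literal 'doy', then 1 to 3 of a digit (lazy) (captured); then one or more of a character in [o-t] (lazy), then a digit, then one or more of the literal '7' (lazy) (captured); then one or more of a digit, then exactly 2 of a character in [3-8].
The match spans [0:24] → 'ppi__6riiUdoy6qp67779478'.

(0, 24)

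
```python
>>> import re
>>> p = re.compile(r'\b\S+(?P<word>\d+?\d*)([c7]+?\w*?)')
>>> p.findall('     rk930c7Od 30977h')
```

This matches a word boundary (`\b`, zero-width); then one or more of a non-whitespace character; then one or more of a digit (lazy), then zero or more of a digit (captured as 'word'); then one or more of one of [c7] (lazy), then zero or more of a word character (lazy) (captured).
Scanning left to right: at [5:11] match 'rk930c', groups = ('0', 'c'); at [15:20] match '30977', groups = ('7', '7').
With 2 capturing groups, `findall` returns a 2-tuple per match.

[('0', 'c'), ('7', '7')]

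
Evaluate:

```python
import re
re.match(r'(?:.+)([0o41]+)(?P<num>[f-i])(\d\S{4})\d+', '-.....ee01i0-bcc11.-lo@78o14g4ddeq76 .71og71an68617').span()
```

Pattern: one or more of any character (non-capturing group); then one or more of one of [0o41] (captured); then a character in [f-i] (captured as 'num'); then a digit, then exactly 4 of a non-whitespace character (captured); then one or more of a digit.
With `match`, the pattern is implicitly anchored at the beginning.
The match spans [0:51] → '-.....ee01i0-bcc11.-lo@78o14g4ddeq76 .71og71an68617'.
Captured: group 1 = 'o', group 2 = 'g', group 3 = '71an6'.

(0, 51)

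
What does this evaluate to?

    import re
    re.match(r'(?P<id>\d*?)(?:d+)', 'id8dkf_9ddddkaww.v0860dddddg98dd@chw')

The pattern matches zero or more of a digit (lazy) (captured as 'id'); then one or more of a literal 'd' (non-capturing group).
`re.match` only tries the pattern at the start of the string.
Here position 0 doesn't satisfy it, so the call returns None.

None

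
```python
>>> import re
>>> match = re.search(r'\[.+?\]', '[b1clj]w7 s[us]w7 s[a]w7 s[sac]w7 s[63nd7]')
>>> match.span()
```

(0, 7)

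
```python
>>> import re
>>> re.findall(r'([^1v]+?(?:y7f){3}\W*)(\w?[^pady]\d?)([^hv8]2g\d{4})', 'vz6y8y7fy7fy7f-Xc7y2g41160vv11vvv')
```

[('z6y8y7fy7fy7f-', 'Xc7', 'y2g4116')]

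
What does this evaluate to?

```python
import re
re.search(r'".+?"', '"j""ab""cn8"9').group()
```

'"j"'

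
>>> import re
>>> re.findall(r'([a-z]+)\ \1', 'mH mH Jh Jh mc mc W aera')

['mc']

A backreference is literal: `\1` must see the identical characters the first group matched.
`findall` collects group 1 from the one match (1 total).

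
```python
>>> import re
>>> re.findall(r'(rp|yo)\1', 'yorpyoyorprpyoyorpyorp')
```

['yo', 'rp', 'yo']

`\1` is not a pattern — it's the concrete string captured by group 1, re-applied verbatim.
Scanning left to right: at [4:8] match 'yoyo', group 1 = 'yo'; at [8:12] match 'rprp', group 1 = 'rp'; at [12:16] match 'yoyo', group 1 = 'yo'.
`findall` collects group 1 from each match (3 total).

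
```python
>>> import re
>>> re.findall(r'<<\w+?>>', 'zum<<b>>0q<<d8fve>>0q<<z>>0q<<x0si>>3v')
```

No capturing groups, so `findall` returns the 4 full match strings.

['<<b>>', '<<d8fve>>', '<<z>>', '<<x0si>>']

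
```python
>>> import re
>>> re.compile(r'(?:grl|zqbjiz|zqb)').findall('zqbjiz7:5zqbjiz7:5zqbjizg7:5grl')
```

Alternation isn't longest-match — the leftmost alternative that fits at this position is chosen.
With no groups in the pattern, `findall` gives back each whole match — 4 here.

['zqbjiz', 'zqbjiz', 'zqbjiz', 'grl']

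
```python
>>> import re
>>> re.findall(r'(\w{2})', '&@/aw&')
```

The pattern matches exactly 2 of a word character (captured).
Matches: at [3:5] match 'aw', group 1 = 'aw'.
`findall` collects group 1 from the one match (1 total).

['aw']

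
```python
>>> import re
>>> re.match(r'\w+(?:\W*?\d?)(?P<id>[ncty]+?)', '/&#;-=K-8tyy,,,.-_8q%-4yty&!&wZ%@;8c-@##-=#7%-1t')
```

`re.match` only tries the pattern at the start of the string.
Here the pattern fails at index 0, so the call returns None.

None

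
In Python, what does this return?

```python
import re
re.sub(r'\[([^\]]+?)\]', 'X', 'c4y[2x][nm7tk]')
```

'c4yXX'

Matches: at [3:7] → '[2x]'; at [7:14] → '[nm7tk]'.
Every occurrence is swapped for 'X'.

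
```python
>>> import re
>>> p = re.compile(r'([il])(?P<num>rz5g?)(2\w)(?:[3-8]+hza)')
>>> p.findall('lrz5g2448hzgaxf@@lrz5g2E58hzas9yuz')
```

Pattern: one of [il] (captured); then the literal 'rz5', then optionally a literal 'g' (captured as 'num'); then a literal '2', then a word character (captured); then one or more of a character in [3-8], then a literal 'h', then the literal 'za' (non-capturing group).
3 groups means the one result is a tuple of 3 captured strings — 1 here.

[('l', 'rz5g', '2E')]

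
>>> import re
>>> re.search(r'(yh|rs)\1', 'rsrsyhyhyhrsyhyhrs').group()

'rsrs'

`\1` has to match the exact text group 1 already captured.
`re.search` tries every starting position until one works.
The match spans [0:4] → 'rsrs'.
Captured: group 1 = 'rs'.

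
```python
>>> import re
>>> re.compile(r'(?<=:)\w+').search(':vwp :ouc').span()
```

The `(?=…)`/`(?<=…)` assertion just peeks at neighbouring text; it doesn't advance the match position.
`search` walks the string left to right and returns the first match it finds.
The match spans [1:4] → 'vwp'.

(1, 4)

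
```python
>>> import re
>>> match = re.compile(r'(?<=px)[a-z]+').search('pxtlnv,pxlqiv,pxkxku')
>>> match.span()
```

(2, 6)

The `(?=…)`/`(?<=…)` assertion just peeks at neighbouring text; it doesn't advance the match position.
The match spans [2:6] → 'tlnv'.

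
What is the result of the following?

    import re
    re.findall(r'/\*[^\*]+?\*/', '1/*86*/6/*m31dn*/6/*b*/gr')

['/*86*/', '/*m31dn*/', '/*b*/']

Since nothing is captured, `findall` lists the 3 matched substrings directly.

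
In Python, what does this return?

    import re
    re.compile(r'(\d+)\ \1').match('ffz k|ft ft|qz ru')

None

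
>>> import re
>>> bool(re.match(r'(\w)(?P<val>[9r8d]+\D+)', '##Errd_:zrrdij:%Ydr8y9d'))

False

This matches a word character (captured); then one or more of one of [9r8d], then one or more of a non-digit (captured as 'val').
`re.match` only tries the pattern at the start of the string.
Here position 0 doesn't satisfy it, so the call returns None, and `bool(None)` is False.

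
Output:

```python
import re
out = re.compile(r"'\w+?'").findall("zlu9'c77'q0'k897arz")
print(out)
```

No capturing groups, so `findall` returns the 1 full match string.

["'c77'"]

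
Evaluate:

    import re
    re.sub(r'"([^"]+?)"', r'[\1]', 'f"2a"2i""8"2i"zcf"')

`\1` in the replacement pulls in group 1's text for each match.

'f[2a]2i"[8]2i[zcf]'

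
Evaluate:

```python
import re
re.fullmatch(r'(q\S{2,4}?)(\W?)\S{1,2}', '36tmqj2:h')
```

The pattern matches a literal 'q', then 2 to 4 of a non-whitespace character (lazy) (captured); then optionally a non-word character (captured); then 1 to 2 of a non-whitespace character.
`re.fullmatch` is like wrapping the pattern in `^…$` (in single-line mode).
Here there's no way to consume every character, so the call returns None.

None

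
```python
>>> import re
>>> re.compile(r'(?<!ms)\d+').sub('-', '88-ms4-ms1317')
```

'--ms4-ms1-'

The negative lookahead/lookbehind blocks any match where the forbidden context is present.
Each match is replaced by '-'.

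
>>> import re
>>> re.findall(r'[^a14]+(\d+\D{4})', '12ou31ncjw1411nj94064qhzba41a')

This matches one or more of any character except [a14]; then one or more of a digit, then exactly 4 of a non-digit (captured).
Scanning left to right: at [1:10] match '2ou31ncjw', group 1 = '1ncjw'; at [14:25] match 'nj94064qhzb', group 1 = '4064qhzb'.
Because there's exactly one group, `findall` drops the full match and keeps group 1 from each hit.

['1ncjw', '4064qhzb']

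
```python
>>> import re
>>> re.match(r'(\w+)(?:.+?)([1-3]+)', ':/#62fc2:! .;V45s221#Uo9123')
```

None

This matches one or more of a word character (captured); then one or more of any character (lazy) (non-capturing group); then one or more of a character in [1-3] (captured).
`re.match` won't scan ahead — the pattern has to work from the very first character.
Here position 0 doesn't satisfy it, so the call returns None.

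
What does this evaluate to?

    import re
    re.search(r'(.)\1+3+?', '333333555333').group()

'333333'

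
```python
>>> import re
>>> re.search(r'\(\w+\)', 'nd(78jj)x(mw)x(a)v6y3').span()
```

(2, 8)

`search` walks the string left to right and returns the first match it finds.
The match spans [2:8] → '(78jj)'.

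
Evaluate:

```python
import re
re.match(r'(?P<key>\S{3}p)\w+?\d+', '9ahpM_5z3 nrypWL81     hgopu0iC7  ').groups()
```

This matches exactly 3 of a non-whitespace character, then the literal 'p' (captured as 'key'); then one or more of a word character (lazy); then one or more of a digit.
`re.match` won't scan ahead — the pattern has to work from the very first character.
The match spans [0:7] → '9ahpM_5'.
Captured: group 1 = '9ahp'.

('9ahp',)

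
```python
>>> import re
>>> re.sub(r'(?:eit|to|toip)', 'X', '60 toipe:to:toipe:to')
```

'60 Xipe:X:Xipe:X'

Alternation isn't longest-match — the leftmost alternative that fits at this position is chosen.
Matches: at [3:5] → 'to'; at [9:11] → 'to'; at [12:14] → 'to'; at [18:20] → 'to'.
`sub` substitutes 'X' at each match site.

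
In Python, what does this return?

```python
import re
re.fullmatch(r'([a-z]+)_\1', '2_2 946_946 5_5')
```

None

For `fullmatch`, every character of the input must be accounted for by the pattern.
Here the string isn't matched end-to-end, so the call returns None.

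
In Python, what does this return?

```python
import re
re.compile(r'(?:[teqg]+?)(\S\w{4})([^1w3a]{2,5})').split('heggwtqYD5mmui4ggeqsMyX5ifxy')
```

['h', 'ggwtq', 'YD5mm', 'ui4', 'geqsM', 'yX5if', 'xy']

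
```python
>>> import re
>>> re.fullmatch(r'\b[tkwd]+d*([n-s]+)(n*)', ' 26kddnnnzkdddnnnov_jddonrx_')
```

`re.fullmatch` is like wrapping the pattern in `^…$` (in single-line mode).
Here the string isn't matched end-to-end, so the call returns None.

None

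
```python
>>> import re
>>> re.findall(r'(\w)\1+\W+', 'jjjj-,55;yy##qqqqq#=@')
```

['j', '5', 'y', 'q']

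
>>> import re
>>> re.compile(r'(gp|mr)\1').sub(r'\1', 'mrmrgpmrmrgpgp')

'mrgpmrgp'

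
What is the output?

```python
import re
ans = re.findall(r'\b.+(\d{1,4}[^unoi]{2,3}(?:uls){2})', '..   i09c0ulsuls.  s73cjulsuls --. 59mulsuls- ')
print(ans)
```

['59mulsuls']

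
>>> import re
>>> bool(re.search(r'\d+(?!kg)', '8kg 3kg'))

A negative assertion filters positions out without eating any characters.
Here no position works, so the call returns None, and `bool(None)` is False.

False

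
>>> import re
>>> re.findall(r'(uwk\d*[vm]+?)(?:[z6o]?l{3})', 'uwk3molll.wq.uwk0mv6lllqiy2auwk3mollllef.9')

['uwk3m', 'uwk0mv', 'uwk3m']

Because there's exactly one group, `findall` drops the full match and keeps group 1 from each hit.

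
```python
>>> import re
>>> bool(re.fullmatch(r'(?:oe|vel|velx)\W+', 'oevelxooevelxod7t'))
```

For `fullmatch`, every character of the input must be accounted for by the pattern.
Here the pattern can't cover the whole string, so the call returns None, and `bool(None)` is False.

False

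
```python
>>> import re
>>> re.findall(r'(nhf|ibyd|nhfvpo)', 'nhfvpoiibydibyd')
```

`|` is ordered: at each position the engine commits to the first alternative that works.
Walking the string: at [0:3] match 'nhf', group 1 = 'nhf'; at [7:11] match 'ibyd', group 1 = 'ibyd'; at [11:15] match 'ibyd', group 1 = 'ibyd'.
Because there's exactly one group, `findall` drops the full match and keeps group 1 from each hit.

['nhf', 'ibyd', 'ibyd']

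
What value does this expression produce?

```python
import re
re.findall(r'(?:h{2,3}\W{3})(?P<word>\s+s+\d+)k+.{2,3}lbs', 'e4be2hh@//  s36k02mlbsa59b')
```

The pattern matches 2 to 3 of a literal 'h', then exactly 3 of a non-word character (non-capturing group); then one or more of whitespace, then one or more of a literal 's', then one or more of a digit (captured as 'word'); then one or more of the literal 'k', then 2 to 3 of any character, then the literal 'lbs'.
Walking the string: at [5:22] match 'hh@//  s36k02mlbs', group 1 = '  s36'.
`findall` collects group 1 from the one match (1 total).

['  s36']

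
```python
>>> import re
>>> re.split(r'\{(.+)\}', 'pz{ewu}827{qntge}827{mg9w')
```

Matches to split on: at [2:17] → '{ewu}827{qntge}'.
With a capturing group present, the delimiter's captured portion is kept in the result list.

['pz', 'ewu}827{qntge', '827{mg9w']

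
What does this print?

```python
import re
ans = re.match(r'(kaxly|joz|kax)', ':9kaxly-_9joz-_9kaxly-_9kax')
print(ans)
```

None

With `match`, the pattern is implicitly anchored at the beginning.
Here the pattern fails at index 0, so the call returns None.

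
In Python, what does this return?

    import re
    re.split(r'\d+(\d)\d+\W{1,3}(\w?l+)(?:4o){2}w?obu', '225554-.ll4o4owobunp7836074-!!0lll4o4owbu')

This matches one or more of a digit; then a digit (captured); then one or more of a digit, then 1 to 3 of a non-word character; then optionally a word character, then one or more of the literal 'l' (captured); then the literal '4o' repeated 2 times, then optionally the literal 'w', then the literal 'obu'.
Matches to split on: at [0:18] → '225554-.ll4o4owobu'.
The group in the pattern means `split` returns the separators' captures alongside the pieces.

['', '5', 'll', 'np7836074-!!0lll4o4owbu']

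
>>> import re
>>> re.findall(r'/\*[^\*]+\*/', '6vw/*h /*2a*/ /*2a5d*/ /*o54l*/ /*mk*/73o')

['/*2a*/', '/*2a5d*/', '/*o54l*/', '/*mk*/']

Walking the string: at [7:13] → '/*2a*/'; at [14:22] → '/*2a5d*/'; at [23:31] → '/*o54l*/'; at [32:38] → '/*mk*/'.
No capturing groups, so `findall` returns the 4 full match strings.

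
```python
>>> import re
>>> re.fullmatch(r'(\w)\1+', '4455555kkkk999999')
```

`\1` has to match the exact text group 1 already captured.
For `fullmatch`, every character of the input must be accounted for by the pattern.
Here the string isn't matched end-to-end, so the call returns None.

None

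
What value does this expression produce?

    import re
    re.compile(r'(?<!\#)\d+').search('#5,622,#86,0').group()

'622'

Because the assertion is negative and zero-width, positions next to the forbidden text are skipped.
The match spans [3:6] → '622'.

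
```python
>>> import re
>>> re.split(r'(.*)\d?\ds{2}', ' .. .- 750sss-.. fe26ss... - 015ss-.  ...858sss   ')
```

['', ' .. .- 750sss-.. fe26ss... - 015ss-.  ...85', 's   ']

This matches zero or more of any character (captured); then optionally a digit, then a digit, then exactly 2 of a literal 's'.
Matches to split on: at [0:46] → ' .. .- 750sss-.. fe26ss... - 015ss-.  ...858ss'.
With a capturing group present, the delimiter's captured portion is kept in the result list.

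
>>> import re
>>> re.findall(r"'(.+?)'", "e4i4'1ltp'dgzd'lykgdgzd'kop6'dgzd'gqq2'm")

['1ltp', 'lykgdgzd', 'dgzd']

Lazy quantifiers expand one character at a time until the remainder of the pattern can match.
Scanning left to right: at [4:10] match "'1ltp'", group 1 = '1ltp'; at [14:24] match "'lykgdgzd'", group 1 = 'lykgdgzd'; at [28:34] match "'dgzd'", group 1 = 'dgzd'.
One capturing group, so `findall` returns just the captured substring from each match — 3 in all.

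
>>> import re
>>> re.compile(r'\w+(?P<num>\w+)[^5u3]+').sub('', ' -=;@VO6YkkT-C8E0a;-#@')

' -=;@'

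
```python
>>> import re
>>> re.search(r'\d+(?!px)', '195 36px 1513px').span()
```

Because the assertion is negative and zero-width, positions next to the forbidden text are skipped.
Unlike `match`, `search` isn't anchored — it looks for the pattern anywhere in the string.
The match spans [0:3] → '195'.

(0, 3)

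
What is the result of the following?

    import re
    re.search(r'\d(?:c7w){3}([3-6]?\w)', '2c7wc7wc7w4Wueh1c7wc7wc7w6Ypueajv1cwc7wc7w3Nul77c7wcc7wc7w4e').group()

This matches a digit, then the literal 'c7w' repeated 3 times; then optionally a character in [3-6], then a word character (captured).
The match spans [0:12] → '2c7wc7wc7w4W'.

'2c7wc7wc7w4W'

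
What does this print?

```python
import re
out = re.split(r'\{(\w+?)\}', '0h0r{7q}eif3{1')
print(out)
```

['0h0r', '7q', 'eif3{1']

Matches to split on: at [4:8] → '{7q}'.
`re.split` interleaves the captured-group text with the surrounding fragments.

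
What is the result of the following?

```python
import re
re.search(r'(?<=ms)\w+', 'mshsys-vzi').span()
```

(2, 6)

Lookahead/lookbehind check context without consuming it, so the matched span excludes the asserted characters.
`search` walks the string left to right and returns the first match it finds.
The match spans [2:6] → 'hsys'.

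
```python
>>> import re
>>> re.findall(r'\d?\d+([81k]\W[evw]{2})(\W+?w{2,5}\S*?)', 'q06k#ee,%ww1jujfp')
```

[('k#ee', ',%ww')]

The pattern matches optionally a digit, then one or more of a digit; then one of [81k], then a non-word character, then exactly 2 of one of [evw] (captured); then one or more of a non-word character (lazy), then 2 to 5 of the literal 'w', then zero or more of a non-whitespace character (lazy) (captured).
Because the quantifier is non-greedy, it stops expanding at the earliest point where the rest of the pattern can succeed.
Scanning left to right: at [1:11] match '06k#ee,%ww', groups = ('k#ee', ',%ww').
Multiple groups make `findall` return tuples — one 2-tuple for the one match.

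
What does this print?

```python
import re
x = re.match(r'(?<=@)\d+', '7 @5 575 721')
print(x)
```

Because the assertion is zero-width, the text it checks is not consumed and won't appear in the result.
`re.match` won't scan ahead — the pattern has to work from the very first character.
Here the string doesn't start with a match, so the call returns None.

None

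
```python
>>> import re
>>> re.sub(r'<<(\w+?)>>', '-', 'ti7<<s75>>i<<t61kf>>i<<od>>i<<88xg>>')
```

`sub` substitutes '-' at each match site.

'ti7-i-i-i-'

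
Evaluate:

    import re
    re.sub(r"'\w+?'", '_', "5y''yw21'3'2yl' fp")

Every occurrence is swapped for '_'.

"5y'_3_ fp"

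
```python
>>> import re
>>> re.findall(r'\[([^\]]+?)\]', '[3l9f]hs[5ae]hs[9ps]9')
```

['3l9f', '5ae', '9ps']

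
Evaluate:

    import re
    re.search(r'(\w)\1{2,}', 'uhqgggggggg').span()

(3, 11)

After group 1 captures some text, `\1` only succeeds where that same text appears again.
The match spans [3:11] → 'gggggggg'.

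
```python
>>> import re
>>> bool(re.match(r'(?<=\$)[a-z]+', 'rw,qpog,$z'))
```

Because the assertion is zero-width, the text it checks is not consumed and won't appear in the result.
`match` is anchored at position 0; if the pattern doesn't fit there, it returns None.
Here the pattern fails at index 0, so the call returns None, and `bool(None)` is False.

False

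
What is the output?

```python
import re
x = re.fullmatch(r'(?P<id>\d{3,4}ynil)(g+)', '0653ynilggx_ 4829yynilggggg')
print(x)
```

This matches 3 to 4 of a digit, then the literal 'y', then the literal 'nil' (captured as 'id'); then one or more of a literal 'g' (captured).
`re.fullmatch` is like wrapping the pattern in `^…$` (in single-line mode).
Here the string isn't matched end-to-end, so the call returns None.

None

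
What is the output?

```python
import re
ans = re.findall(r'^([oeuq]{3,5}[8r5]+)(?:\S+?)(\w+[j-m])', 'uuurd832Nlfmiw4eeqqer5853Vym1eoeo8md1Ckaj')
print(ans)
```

Lazy quantifiers expand one character at a time until the remainder of the pattern can match.
With 2 capturing groups, `findall` returns a 2-tuple per match.

[('uuur', '832Nlfmiw4eeqqer5853Vym1eoeo8md1Ckaj')]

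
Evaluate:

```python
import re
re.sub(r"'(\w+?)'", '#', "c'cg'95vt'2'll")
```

Matches: at [1:5] → "'cg'"; at [9:12] → "'2'".
`sub` substitutes '#' at each match site.

'c#95vt#ll'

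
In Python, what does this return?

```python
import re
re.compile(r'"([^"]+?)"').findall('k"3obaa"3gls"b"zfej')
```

One capturing group, so `findall` returns just the captured substring from each match — 2 in all.

['3obaa', 'b']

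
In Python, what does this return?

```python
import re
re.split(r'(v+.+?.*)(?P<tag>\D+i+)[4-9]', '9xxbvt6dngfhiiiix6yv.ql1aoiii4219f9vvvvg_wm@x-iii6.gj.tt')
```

['9xxb', 'vt6dngfhiiiix6yv.ql1aoiii4219f9vvvvg_wm@x-i', 'ii', '.gj.tt']

The pattern matches one or more of the literal 'v', then one or more of any character (lazy), then zero or more of any character (captured); then one or more of a non-digit, then one or more of a literal 'i' (captured as 'tag'); then a character in [4-9].
Because the pattern has a capturing group, `split` also inserts each captured text between the pieces.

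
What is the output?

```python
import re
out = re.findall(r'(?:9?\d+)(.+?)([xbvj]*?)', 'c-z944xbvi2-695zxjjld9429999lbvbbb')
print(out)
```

Pattern: optionally the literal '9', then one or more of a digit (non-capturing group); then one or more of any character (lazy) (captured); then zero or more of one of [xbvj] (lazy) (captured).
Matches: at [3:7] match '944x', groups = ('x', ''); at [10:12] match '2-', groups = ('-', ''); at [12:16] match '695z', groups = ('z', ''); at [21:29] match '9429999l', groups = ('l', '').
`findall` packs the 2 group values into a tuple for every match.

[('x', ''), ('-', ''), ('z', ''), ('l', '')]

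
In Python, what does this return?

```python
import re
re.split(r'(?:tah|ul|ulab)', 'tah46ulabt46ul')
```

The regex engine tests alternatives in the order written; an earlier branch that matches wins even if a later one would match more.
Splitting on the pattern gives 4 pieces.

['', '46', 'abt46', '']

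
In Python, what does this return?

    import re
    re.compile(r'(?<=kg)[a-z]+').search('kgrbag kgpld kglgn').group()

'rbag'

Lookahead/lookbehind check context without consuming it, so the matched span excludes the asserted characters.
The match spans [2:6] → 'rbag'.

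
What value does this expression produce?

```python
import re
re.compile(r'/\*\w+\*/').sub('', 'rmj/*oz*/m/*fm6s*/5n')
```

Each match is replaced by ''.

'rmjm5n'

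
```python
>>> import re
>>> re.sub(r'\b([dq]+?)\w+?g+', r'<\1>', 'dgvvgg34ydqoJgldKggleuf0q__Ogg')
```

'<d>34ydqoJgldKggleuf0q__Ogg'

Pattern: a word boundary (`\b`, zero-width); then one or more of one of [dq] (lazy) (captured); then one or more of a word character (lazy), then one or more of the literal 'g'.
Because the quantifier is non-greedy, it stops expanding at the earliest point where the rest of the pattern can succeed.
Matches: at [0:6] → 'dgvvgg'.
Each match is replaced using the text its own group 1 captured.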